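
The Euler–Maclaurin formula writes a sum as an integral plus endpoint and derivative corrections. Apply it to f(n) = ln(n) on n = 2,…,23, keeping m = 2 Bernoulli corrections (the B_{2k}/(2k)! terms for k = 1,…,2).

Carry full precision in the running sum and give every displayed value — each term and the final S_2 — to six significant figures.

S_2 ≈ 51.6067

Integral: ∫_2^23 ln(x) dx = 49.7301.
Boundary: ½(f(2) + f(23)) = ½(0.693147 + 3.13549) = 1.91432.
So far: 51.6444.
Correction k=1: B_{2}/2! · (f^{(1)}(23) − f^{(1)}(2)) = 1/12 · (0.0434783 − 0.500000) = -0.0380435.
Running total after k=1: 51.6063.
Correction k=2: B_{4}/4! · (f^{(3)}(23) − f^{(3)}(2)) = −1/720 · (0.000164379 − 0.250000) = 0.000346994.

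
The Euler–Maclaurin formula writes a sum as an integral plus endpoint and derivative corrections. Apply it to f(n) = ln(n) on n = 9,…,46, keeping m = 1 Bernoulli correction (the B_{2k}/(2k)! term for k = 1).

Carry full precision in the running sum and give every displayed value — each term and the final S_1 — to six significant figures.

S_1 ≈ 122.348

∫_9^46 ln(x) dx evaluates to 119.342.
Endpoint term: (f(9) + f(46))/2 = (2.19722 + 3.82864)/2 = 3.01293.
Running total after boundary: 122.355.
k=1: B_{2}/(2)! × [f^{(1)}(46) − f^{(1)}(9)] = 1/12 × (0.0217391 − 0.111111) = -0.00744767.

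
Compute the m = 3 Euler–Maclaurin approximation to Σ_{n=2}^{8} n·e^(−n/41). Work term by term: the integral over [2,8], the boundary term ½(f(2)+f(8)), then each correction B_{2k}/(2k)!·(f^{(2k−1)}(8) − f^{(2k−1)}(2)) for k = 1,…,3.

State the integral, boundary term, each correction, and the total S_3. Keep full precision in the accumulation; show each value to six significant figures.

S_3 ≈ 30.4136

∫_2^8 x·e^(−x/41) dx evaluates to 26.1906.
Endpoint term: (f(2) + f(8))/2 = (1.90478 + 6.58187)/2 = 4.24333.
Integral + boundary = 30.4339.
Correction k=1: B_{2}/2! · (f^{(1)}(8) − f^{(1)}(2)) = 1/12 · (0.662201 − 0.905932) = -0.0203109.
After k=1: 30.4136.
Correction k=2: B_{4}/4! · (f^{(3)}(8) − f^{(3)}(2)) = −1/720 · (0.00137280 − 0.00167205) = 4.15628e-07.
After k=2: 30.4136.
Correction k=3: B_{6}/6! · (f^{(5)}(8) − f^{(5)}(2)) = 1/30240 · (1.39896e-06 − 1.66875e-06) = -8.92154e-12.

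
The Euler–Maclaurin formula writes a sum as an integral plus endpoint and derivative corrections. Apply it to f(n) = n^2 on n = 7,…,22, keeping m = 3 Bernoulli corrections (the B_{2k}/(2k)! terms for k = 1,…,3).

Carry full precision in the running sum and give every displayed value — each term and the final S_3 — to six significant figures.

The integral term ∫_7^22 x^2 dx = 3435.00.
Endpoint term: (f(7) + f(22))/2 = (49.0000 + 484.000)/2 = 266.500.
Running total after boundary: 3701.50.
Order-1 term: 1/12 · (44.0000 − 14.0000) = 2.50000.
After k=1: 3704.00.
Order-2 term: −1/720 · (0.00000 − 0.00000) = 0.00000.
After k=2: 3704.00.
Order-3 term: 1/30240 · (0.00000 − 0.00000) = 0.00000.

S_3 ≈ 3704.00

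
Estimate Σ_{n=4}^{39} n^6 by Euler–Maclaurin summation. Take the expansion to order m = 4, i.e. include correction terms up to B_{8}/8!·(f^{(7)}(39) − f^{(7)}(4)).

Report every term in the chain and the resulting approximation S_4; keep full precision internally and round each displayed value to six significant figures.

Integral: ∫_4^39 x^6 dx = 1.96044e+10.
½[f(4) + f(39)] = ½[4096.00 + 3.51874e+09] = 1.75937e+09.
Integral + boundary = 2.13638e+10.
Order-1 term: 1/12 · (5.41345e+08 − 6144.00) = 4.51116e+07.
Running total after k=1: 2.14089e+10.
Order-2 term: −1/720 · (7.11828e+06 − 7680.00) = -9875.83.
Running total after k=2: 2.14089e+10.
Order-3 term: 1/30240 · (28080.0 − 2880.00) = 0.833333.
Running total after k=3: 2.14089e+10.
Order-4 term: −1/1209600 · (0.00000 − 0.00000) = 0.00000.

S_4 ≈ 2.14089e+10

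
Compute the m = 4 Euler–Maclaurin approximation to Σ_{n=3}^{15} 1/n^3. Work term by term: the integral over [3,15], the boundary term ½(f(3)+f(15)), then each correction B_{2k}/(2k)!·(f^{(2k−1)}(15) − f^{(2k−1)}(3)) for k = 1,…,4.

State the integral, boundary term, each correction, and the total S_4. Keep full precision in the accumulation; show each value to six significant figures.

S_4 ≈ 0.0749773

The integral term ∫_3^15 1/x^3 dx = 0.0533333.
Boundary: ½(f(3) + f(15)) = ½(0.0370370 + 0.000296296) = 0.0186667.
Integral + boundary = 0.0720000.
k=1: B_{2}/(2)! × [f^{(1)}(15) − f^{(1)}(3)] = 1/12 × (-5.92593e-05 − (-0.0370370)) = 0.00308148.
After k=1: 0.0750815.
k=2: B_{4}/(4)! × [f^{(3)}(15) − f^{(3)}(3)] = −1/720 × (-5.26749e-06 − (-0.0823045)) = -0.000114305.
After k=2: 0.0749672.
k=3: B_{6}/(6)! × [f^{(5)}(15) − f^{(5)}(3)] = 1/30240 × (-9.83265e-07 − (-0.384088)) = 1.27013e-05.
After k=3: 0.0749799.
k=4: B_{8}/(8)! × [f^{(7)}(15) − f^{(7)}(3)] = −1/1209600 × (-3.14645e-07 − (-3.07270)) = -2.54026e-06.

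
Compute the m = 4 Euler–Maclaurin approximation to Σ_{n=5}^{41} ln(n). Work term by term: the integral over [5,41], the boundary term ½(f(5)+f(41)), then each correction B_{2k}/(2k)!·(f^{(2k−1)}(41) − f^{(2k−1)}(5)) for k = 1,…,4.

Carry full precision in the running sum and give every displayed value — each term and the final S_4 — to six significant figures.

∫_5^41 ln(x) dx evaluates to 108.209.
½[f(5) + f(41)] = ½[1.60944 + 3.71357] = 2.66150.
So far: 110.871.
Correction k=1: B_{2}/2! · (f^{(1)}(41) − f^{(1)}(5)) = 1/12 · (0.0243902 − 0.200000) = -0.0146341.
Partial sum through k=1: 110.856.
Correction k=2: B_{4}/4! · (f^{(3)}(41) − f^{(3)}(5)) = −1/720 · (2.90187e-05 − 0.0160000) = 2.21819e-05.
Partial sum through k=2: 110.856.
Correction k=3: B_{6}/6! · (f^{(5)}(41) − f^{(5)}(5)) = 1/30240 · (2.07153e-07 − 0.00768000) = -2.53961e-07.
Partial sum through k=3: 110.856.
Correction k=4: B_{8}/8! · (f^{(7)}(41) − f^{(7)}(5)) = −1/1209600 · (3.69697e-09 − 0.00921600) = 7.61904e-09.

S_4 ≈ 110.856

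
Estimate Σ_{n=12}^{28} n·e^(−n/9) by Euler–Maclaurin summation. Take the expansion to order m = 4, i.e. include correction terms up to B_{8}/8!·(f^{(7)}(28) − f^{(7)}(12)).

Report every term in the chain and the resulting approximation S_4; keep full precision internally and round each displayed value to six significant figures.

S_4 ≈ 37.1890

The integral term ∫_12^28 x·e^(−x/9) dx = 34.9842.
Endpoint term: (f(12) + f(28))/2 = (3.16317 + 1.24744)/2 = 2.20530.
Running total after boundary: 37.1895.
k=1: B_{2}/(2)! × [f^{(1)}(28) − f^{(1)}(12)] = 1/12 × (-0.0940530 − (-0.0878657)) = -0.000515608.
After k=1: 37.1890.
k=2: B_{4}/(4)! × [f^{(3)}(28) − f^{(3)}(12)] = −1/720 × (-6.11131e-05 − 0.00542381) = 7.61795e-06.
After k=2: 37.1890.
k=3: B_{6}/(6)! × [f^{(5)}(28) − f^{(5)}(12)] = 1/30240 × (1.28262e-05 − 0.000147313) = -4.44733e-09.
After k=3: 37.1890.
k=4: B_{8}/(8)! × [f^{(7)}(28) − f^{(7)}(12)] = −1/1209600 × (3.26011e-07 − 2.81069e-06) = 2.05413e-12.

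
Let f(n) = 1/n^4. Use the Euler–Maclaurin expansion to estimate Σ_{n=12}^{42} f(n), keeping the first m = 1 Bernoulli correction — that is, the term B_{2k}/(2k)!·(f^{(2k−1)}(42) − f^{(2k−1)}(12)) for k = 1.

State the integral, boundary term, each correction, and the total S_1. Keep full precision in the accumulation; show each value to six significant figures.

∫_12^42 1/x^4 dx evaluates to 0.000188402.
Endpoint term: (f(12) + f(42))/2 = (4.82253e-05 + 3.21368e-07)/2 = 2.42733e-05.
So far: 0.000212675.
Order-1 term: 1/12 · (-3.06065e-08 − (-1.60751e-05)) = 1.33704e-06.

S_1 ≈ 0.000214012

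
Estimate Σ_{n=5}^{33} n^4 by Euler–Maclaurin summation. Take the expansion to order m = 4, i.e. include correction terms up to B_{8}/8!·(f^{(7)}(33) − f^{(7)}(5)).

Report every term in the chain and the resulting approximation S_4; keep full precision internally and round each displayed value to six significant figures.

The integral term ∫_5^33 x^4 dx = 7.82645e+06.
½[f(5) + f(33)] = ½[625.000 + 1.18592e+06] = 593273.
Integral + boundary = 8.41973e+06.
Correction k=1: B_{2}/2! · (f^{(1)}(33) − f^{(1)}(5)) = 1/12 · (143748 − 500.000) = 11937.3.
Running total after k=1: 8.43166e+06.
Correction k=2: B_{4}/4! · (f^{(3)}(33) − f^{(3)}(5)) = −1/720 · (792.000 − 120.000) = -0.933333.
Running total after k=2: 8.43166e+06.
Correction k=3: B_{6}/6! · (f^{(5)}(33) − f^{(5)}(5)) = 1/30240 · (0.00000 − 0.00000) = 0.00000.
Running total after k=3: 8.43166e+06.
Correction k=4: B_{8}/8! · (f^{(7)}(33) − f^{(7)}(5)) = −1/1209600 · (0.00000 − 0.00000) = 0.00000.

S_4 ≈ 8.43166e+06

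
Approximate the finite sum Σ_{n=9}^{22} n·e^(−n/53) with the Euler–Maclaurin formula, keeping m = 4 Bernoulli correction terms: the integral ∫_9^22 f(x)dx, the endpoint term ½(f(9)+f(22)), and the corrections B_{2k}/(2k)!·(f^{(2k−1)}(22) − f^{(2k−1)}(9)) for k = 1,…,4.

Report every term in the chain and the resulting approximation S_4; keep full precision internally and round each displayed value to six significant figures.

S_4 ≈ 159.235

Integral: ∫_9^22 x·e^(−x/53) dx = 148.201.
½[f(9) + f(22)] = ½[7.59442 + 14.5261] = 11.0603.
Running total after boundary: 159.261.
Correction k=1: B_{2}/2! · (f^{(1)}(22) − f^{(1)}(9)) = 1/12 · (0.386200 − 0.700533) = -0.0261944.
After k=1: 159.235.
Correction k=2: B_{4}/4! · (f^{(3)}(22) − f^{(3)}(9)) = −1/720 · (0.000607603 − 0.000850189) = 3.36925e-07.
After k=2: 159.235.
Correction k=3: B_{6}/6! · (f^{(5)}(22) − f^{(5)}(9)) = 1/30240 · (3.83666e-07 − 5.16550e-07) = -4.39430e-12.
After k=3: 159.235.
Correction k=4: B_{8}/8! · (f^{(7)}(22) − f^{(7)}(9)) = −1/1209600 · (1.96165e-10 − 2.60034e-10) = 5.28015e-17.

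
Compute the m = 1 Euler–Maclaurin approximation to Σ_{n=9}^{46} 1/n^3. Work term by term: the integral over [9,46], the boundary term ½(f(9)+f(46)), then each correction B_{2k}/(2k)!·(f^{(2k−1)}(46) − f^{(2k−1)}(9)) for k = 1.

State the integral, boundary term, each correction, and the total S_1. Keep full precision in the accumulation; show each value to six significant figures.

S_1 ≈ 0.00666560

Integral: ∫_9^46 1/x^3 dx = 0.00593654.
½[f(9) + f(46)] = ½[0.00137174 + 1.02737e-05] = 0.000691008.
Running total after boundary: 0.00662755.
Correction k=1: B_{2}/2! · (f^{(1)}(46) − f^{(1)}(9)) = 1/12 · (-6.70023e-07 − (-0.000457247)) = 3.80481e-05.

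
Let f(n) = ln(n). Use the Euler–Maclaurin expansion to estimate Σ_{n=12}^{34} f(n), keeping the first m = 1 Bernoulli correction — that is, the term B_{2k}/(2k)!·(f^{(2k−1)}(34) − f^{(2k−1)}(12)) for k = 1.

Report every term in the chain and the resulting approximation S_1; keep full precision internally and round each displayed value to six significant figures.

∫_12^34 ln(x) dx evaluates to 68.0774.
Boundary: ½(f(12) + f(34)) = ½(2.48491 + 3.52636) = 3.00563.
Integral + boundary = 71.0830.
k=1: B_{2}/(2)! × [f^{(1)}(34) − f^{(1)}(12)] = 1/12 × (0.0294118 − 0.0833333) = -0.00449346.

S_1 ≈ 71.0785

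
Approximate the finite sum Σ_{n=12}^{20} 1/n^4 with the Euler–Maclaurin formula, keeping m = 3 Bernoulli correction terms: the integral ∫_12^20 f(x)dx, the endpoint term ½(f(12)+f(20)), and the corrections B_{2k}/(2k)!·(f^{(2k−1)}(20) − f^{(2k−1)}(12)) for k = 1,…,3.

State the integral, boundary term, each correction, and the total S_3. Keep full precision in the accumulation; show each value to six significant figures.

The integral term ∫_12^20 1/x^4 dx = 0.000151235.
½[f(12) + f(20)] = ½[4.82253e-05 + 6.25000e-06] = 2.72377e-05.
Running total after boundary: 0.000178472.
Order-1 term: 1/12 · (-1.25000e-06 − (-1.60751e-05)) = 1.23543e-06.
After k=1: 0.000179708.
Order-2 term: −1/720 · (-9.37500e-08 − (-3.34898e-06)) = -4.52115e-09.
After k=2: 0.000179703.
Order-3 term: 1/30240 · (-1.31250e-08 − (-1.30238e-06)) = 4.26341e-11.

S_3 ≈ 0.000179703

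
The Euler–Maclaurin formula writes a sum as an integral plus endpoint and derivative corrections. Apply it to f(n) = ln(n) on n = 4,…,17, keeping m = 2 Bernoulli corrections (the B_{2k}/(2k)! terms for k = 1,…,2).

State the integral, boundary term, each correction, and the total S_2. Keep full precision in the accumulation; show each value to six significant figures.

∫_4^17 ln(x) dx evaluates to 29.6194.
Boundary: ½(f(4) + f(17)) = ½(1.38629 + 2.83321) = 2.10975.
Running total after boundary: 31.7292.
Correction k=1: B_{2}/2! · (f^{(1)}(17) − f^{(1)}(4)) = 1/12 · (0.0588235 − 0.250000) = -0.0159314.
Partial sum through k=1: 31.7133.
Correction k=2: B_{4}/4! · (f^{(3)}(17) − f^{(3)}(4)) = −1/720 · (0.000407083 − 0.0312500) = 4.28374e-05.

S_2 ≈ 31.7133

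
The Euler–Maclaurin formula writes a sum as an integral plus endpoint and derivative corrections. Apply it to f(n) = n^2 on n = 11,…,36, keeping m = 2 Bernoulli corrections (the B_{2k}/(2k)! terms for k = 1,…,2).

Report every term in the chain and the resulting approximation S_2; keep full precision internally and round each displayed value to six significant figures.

S_2 ≈ 15821.0

Integral: ∫_11^36 x^2 dx = 15108.3.
Endpoint term: (f(11) + f(36))/2 = (121.000 + 1296.00)/2 = 708.500.
Integral + boundary = 15816.8.
Order-1 term: 1/12 · (72.0000 − 22.0000) = 4.16667.
Partial sum through k=1: 15821.0.
Order-2 term: −1/720 · (0.00000 − 0.00000) = 0.00000.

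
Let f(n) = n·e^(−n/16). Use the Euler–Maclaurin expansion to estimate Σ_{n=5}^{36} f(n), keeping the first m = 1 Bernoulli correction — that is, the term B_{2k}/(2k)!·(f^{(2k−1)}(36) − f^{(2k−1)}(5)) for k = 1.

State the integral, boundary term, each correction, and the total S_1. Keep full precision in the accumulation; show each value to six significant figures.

∫_5^36 x·e^(−x/16) dx evaluates to 158.131.
½[f(5) + f(36)] = ½[3.65808 + 3.79437] = 3.72623.
Integral + boundary = 161.857.
Order-1 term: 1/12 · (-0.131749 − 0.502986) = -0.0528946.

S_1 ≈ 161.804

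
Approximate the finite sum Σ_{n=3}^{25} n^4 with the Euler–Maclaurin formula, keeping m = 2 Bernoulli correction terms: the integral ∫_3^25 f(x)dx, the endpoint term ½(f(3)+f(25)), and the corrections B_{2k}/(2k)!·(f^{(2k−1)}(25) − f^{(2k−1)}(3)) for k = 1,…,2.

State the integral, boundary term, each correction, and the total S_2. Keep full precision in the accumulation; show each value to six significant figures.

∫_3^25 x^4 dx evaluates to 1.95308e+06.
Boundary: ½(f(3) + f(25)) = ½(81.0000 + 390625) = 195353.
So far: 2.14843e+06.
Order-1 term: 1/12 · (62500.0 − 108.000) = 5199.33.
After k=1: 2.15363e+06.
Order-2 term: −1/720 · (600.000 − 72.0000) = -0.733333.

S_2 ≈ 2.15363e+06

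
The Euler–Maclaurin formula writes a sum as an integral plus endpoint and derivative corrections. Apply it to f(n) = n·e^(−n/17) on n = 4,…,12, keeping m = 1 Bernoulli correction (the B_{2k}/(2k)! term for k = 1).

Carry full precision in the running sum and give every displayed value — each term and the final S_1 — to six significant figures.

S_1 ≈ 43.2746

∫_4^12 x·e^(−x/17) dx evaluates to 38.7701.
½[f(4) + f(12)] = ½[3.16135 + 5.92407] = 4.54271.
Running total after boundary: 43.3128.
k=1: B_{2}/(2)! × [f^{(1)}(12) − f^{(1)}(4)] = 1/12 × (0.145198 − 0.604376) = -0.0382649.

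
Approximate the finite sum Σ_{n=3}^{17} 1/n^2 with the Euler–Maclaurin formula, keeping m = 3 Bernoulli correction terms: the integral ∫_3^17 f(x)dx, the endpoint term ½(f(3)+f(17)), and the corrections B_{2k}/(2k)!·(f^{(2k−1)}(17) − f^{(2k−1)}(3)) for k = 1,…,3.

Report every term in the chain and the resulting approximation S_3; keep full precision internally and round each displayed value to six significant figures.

Integral: ∫_3^17 1/x^2 dx = 0.274510.
Boundary: ½(f(3) + f(17)) = ½(0.111111 + 0.00346021) = 0.0572857.
Running total after boundary: 0.331795.
k=1: B_{2}/(2)! × [f^{(1)}(17) − f^{(1)}(3)] = 1/12 × (-0.000407083 − (-0.0740741)) = 0.00613892.
After k=1: 0.337934.
k=2: B_{4}/(4)! × [f^{(3)}(17) − f^{(3)}(3)] = −1/720 × (-1.69031e-05 − (-0.0987654)) = -0.000137151.
After k=2: 0.337797.
k=3: B_{6}/(6)! × [f^{(5)}(17) − f^{(5)}(3)] = 1/30240 × (-1.75465e-06 − (-0.329218)) = 1.08868e-05.

S_3 ≈ 0.337808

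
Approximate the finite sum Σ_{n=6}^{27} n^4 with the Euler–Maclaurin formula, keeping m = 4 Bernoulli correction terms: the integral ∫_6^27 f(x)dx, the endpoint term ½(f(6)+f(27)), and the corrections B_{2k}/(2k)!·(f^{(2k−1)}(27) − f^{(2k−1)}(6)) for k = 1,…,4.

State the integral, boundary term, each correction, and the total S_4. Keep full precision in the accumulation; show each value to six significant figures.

The integral term ∫_6^27 x^4 dx = 2.86823e+06.
Boundary: ½(f(6) + f(27)) = ½(1296.00 + 531441) = 266368.
Running total after boundary: 3.13459e+06.
Order-1 term: 1/12 · (78732.0 − 864.000) = 6489.00.
Partial sum through k=1: 3.14108e+06.
Order-2 term: −1/720 · (648.000 − 144.000) = -0.700000.
Partial sum through k=2: 3.14108e+06.
Order-3 term: 1/30240 · (0.00000 − 0.00000) = 0.00000.
Partial sum through k=3: 3.14108e+06.
Order-4 term: −1/1209600 · (0.00000 − 0.00000) = 0.00000.

S_4 ≈ 3.14108e+06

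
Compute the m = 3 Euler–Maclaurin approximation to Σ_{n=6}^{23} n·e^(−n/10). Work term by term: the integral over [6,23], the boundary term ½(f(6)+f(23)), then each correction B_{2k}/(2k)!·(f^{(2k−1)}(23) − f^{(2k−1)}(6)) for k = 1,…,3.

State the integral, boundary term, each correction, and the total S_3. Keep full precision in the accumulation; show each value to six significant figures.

∫_6^23 x·e^(−x/10) dx evaluates to 54.7244.
Boundary: ½(f(6) + f(23)) = ½(3.29287 + 2.30595) = 2.79941.
Integral + boundary = 57.5239.
k=1: B_{2}/(2)! × [f^{(1)}(23) − f^{(1)}(6)] = 1/12 × (-0.130336 − 0.219525) = -0.0291551.
Running total after k=1: 57.4947.
k=2: B_{4}/(4)! × [f^{(3)}(23) − f^{(3)}(6)] = −1/720 × (0.000701812 − 0.0131715) = 1.73190e-05.
Running total after k=2: 57.4947.
k=3: B_{6}/(6)! × [f^{(5)}(23) − f^{(5)}(6)] = 1/30240 × (2.70699e-05 − 0.000241477) = -7.09019e-09.

S_3 ≈ 57.4947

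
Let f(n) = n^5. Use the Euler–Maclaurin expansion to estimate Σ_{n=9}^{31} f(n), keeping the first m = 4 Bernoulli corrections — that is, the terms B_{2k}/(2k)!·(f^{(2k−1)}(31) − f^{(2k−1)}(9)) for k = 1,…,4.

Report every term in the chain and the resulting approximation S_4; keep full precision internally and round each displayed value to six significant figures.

S_4 ≈ 1.62555e+08

The integral term ∫_9^31 x^5 dx = 1.47829e+08.
Boundary: ½(f(9) + f(31)) = ½(59049.0 + 2.86292e+07) = 1.43441e+07.
Integral + boundary = 1.62173e+08.
Correction k=1: B_{2}/2! · (f^{(1)}(31) − f^{(1)}(9)) = 1/12 · (4.61760e+06 − 32805.0) = 382067.
Partial sum through k=1: 1.62555e+08.
Correction k=2: B_{4}/4! · (f^{(3)}(31) − f^{(3)}(9)) = −1/720 · (57660.0 − 4860.00) = -73.3333.
Partial sum through k=2: 1.62555e+08.
Correction k=3: B_{6}/6! · (f^{(5)}(31) − f^{(5)}(9)) = 1/30240 · (120.000 − 120.000) = 0.00000.
Partial sum through k=3: 1.62555e+08.
Correction k=4: B_{8}/8! · (f^{(7)}(31) − f^{(7)}(9)) = −1/1209600 · (0.00000 − 0.00000) = 0.00000.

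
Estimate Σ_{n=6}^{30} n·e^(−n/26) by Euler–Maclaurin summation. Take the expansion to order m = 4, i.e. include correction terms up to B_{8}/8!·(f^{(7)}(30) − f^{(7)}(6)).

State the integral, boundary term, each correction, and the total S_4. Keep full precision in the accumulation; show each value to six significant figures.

Integral: ∫_6^30 x·e^(−x/26) dx = 201.290.
½[f(6) + f(30)] = ½[4.76354 + 9.46264] = 7.11309.
So far: 208.403.
Order-1 term: 1/12 · (-0.0485263 − 0.610710) = -0.0549363.
Running total after k=1: 208.348.
Order-2 term: −1/720 · (0.000861414 − 0.00325230) = 3.32067e-06.
Running total after k=2: 208.348.
Order-3 term: 1/30240 · (2.65475e-06 − 8.28578e-06) = -1.86211e-10.
Running total after k=3: 208.348.
Order-4 term: −1/1209600 · (5.96927e-09 − 1.73971e-08) = 9.44763e-15.

S_4 ≈ 208.348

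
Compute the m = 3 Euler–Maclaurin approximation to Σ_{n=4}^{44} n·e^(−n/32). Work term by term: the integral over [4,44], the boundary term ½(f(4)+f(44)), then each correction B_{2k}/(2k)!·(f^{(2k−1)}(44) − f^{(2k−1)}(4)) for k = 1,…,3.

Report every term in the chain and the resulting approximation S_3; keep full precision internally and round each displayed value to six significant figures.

S_3 ≈ 408.986

The integral term ∫_4^44 x·e^(−x/32) dx = 401.731.
½[f(4) + f(44)] = ½[3.52999 + 11.1249] = 7.32746.
So far: 409.058.
Correction k=1: B_{2}/2! · (f^{(1)}(44) − f^{(1)}(4)) = 1/12 · (-0.0948148 − 0.772185) = -0.0722500.
Partial sum through k=1: 408.986.
Correction k=2: B_{4}/4! · (f^{(3)}(44) − f^{(3)}(4)) = −1/720 · (0.000401235 − 0.00247771) = 2.88400e-06.
Partial sum through k=2: 408.986.
Correction k=3: B_{6}/6! · (f^{(5)}(44) − f^{(5)}(4)) = 1/30240 · (8.74084e-07 − 4.10287e-06) = -1.06772e-10.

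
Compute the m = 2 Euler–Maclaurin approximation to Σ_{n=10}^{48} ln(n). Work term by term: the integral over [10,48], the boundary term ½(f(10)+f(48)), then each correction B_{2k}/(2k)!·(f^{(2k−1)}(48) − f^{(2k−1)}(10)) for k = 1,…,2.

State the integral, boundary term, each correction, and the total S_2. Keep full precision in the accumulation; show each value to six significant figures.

Integral: ∫_10^48 ln(x) dx = 124.792.
Endpoint term: (f(10) + f(48))/2 = (2.30259 + 3.87120)/2 = 3.08689.
So far: 127.879.
k=1: B_{2}/(2)! × [f^{(1)}(48) − f^{(1)}(10)] = 1/12 × (0.0208333 − 0.100000) = -0.00659722.
After k=1: 127.872.
k=2: B_{4}/(4)! × [f^{(3)}(48) − f^{(3)}(10)] = −1/720 × (1.80845e-05 − 0.00200000) = 2.75266e-06.

S_2 ≈ 127.872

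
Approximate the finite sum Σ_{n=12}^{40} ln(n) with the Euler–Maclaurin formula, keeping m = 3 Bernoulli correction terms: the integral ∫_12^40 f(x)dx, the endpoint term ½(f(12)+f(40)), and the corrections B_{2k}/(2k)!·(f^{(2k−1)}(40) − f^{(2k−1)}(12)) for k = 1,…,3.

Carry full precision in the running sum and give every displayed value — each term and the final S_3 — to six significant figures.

Integral: ∫_12^40 ln(x) dx = 89.7363.
Endpoint term: (f(12) + f(40))/2 = (2.48491 + 3.68888)/2 = 3.08689.
Integral + boundary = 92.8232.
Correction k=1: B_{2}/2! · (f^{(1)}(40) − f^{(1)}(12)) = 1/12 · (0.0250000 − 0.0833333) = -0.00486111.
After k=1: 92.8183.
Correction k=2: B_{4}/4! · (f^{(3)}(40) − f^{(3)}(12)) = −1/720 · (3.12500e-05 − 0.00115741) = 1.56411e-06.
After k=2: 92.8183.
Correction k=3: B_{6}/6! · (f^{(5)}(40) − f^{(5)}(12)) = 1/30240 · (2.34375e-07 − 9.64506e-05) = -3.18175e-09.

S_3 ≈ 92.8183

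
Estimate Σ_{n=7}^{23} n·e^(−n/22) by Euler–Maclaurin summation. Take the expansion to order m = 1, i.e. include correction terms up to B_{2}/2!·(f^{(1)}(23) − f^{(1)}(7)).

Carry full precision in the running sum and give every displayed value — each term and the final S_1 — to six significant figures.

S_1 ≈ 122.656

∫_7^23 x·e^(−x/22) dx evaluates to 116.110.
½[f(7) + f(23)] = ½[5.09229 + 8.08524] = 6.58876.
So far: 122.698.
k=1: B_{2}/(2)! × [f^{(1)}(23) − f^{(1)}(7)] = 1/12 × (-0.0159787 − 0.496003) = -0.0426651.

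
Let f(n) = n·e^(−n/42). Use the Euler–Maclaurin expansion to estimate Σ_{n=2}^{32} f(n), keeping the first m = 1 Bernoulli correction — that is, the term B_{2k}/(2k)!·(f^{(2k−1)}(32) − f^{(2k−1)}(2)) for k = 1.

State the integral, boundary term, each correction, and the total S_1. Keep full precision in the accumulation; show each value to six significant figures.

S_1 ≈ 319.677

The integral term ∫_2^32 x·e^(−x/42) dx = 311.321.
Endpoint term: (f(2) + f(32))/2 = (1.90699 + 14.9368)/2 = 8.42192.
So far: 319.743.
Correction k=1: B_{2}/2! · (f^{(1)}(32) − f^{(1)}(2)) = 1/12 · (0.111137 − 0.908092) = -0.0664129.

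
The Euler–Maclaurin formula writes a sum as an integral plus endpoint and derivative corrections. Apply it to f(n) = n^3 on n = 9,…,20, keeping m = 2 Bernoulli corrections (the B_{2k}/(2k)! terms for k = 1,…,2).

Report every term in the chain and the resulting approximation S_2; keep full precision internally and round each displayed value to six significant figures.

∫_9^20 x^3 dx evaluates to 38359.8.
Endpoint term: (f(9) + f(20))/2 = (729.000 + 8000.00)/2 = 4364.50.
Integral + boundary = 42724.2.
k=1: B_{2}/(2)! × [f^{(1)}(20) − f^{(1)}(9)] = 1/12 × (1200.00 − 243.000) = 79.7500.
After k=1: 42804.0.
k=2: B_{4}/(4)! × [f^{(3)}(20) − f^{(3)}(9)] = −1/720 × (6.00000 − 6.00000) = 0.00000.

S_2 ≈ 42804.0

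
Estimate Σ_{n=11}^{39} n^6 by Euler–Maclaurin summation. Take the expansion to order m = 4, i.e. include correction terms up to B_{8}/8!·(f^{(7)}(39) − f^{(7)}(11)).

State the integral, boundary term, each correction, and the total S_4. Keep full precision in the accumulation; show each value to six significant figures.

Integral: ∫_11^39 x^6 dx = 1.96016e+10.
Endpoint term: (f(11) + f(39))/2 = (1.77156e+06 + 3.51874e+09)/2 = 1.76026e+09.
Running total after boundary: 2.13619e+10.
Correction k=1: B_{2}/2! · (f^{(1)}(39) − f^{(1)}(11)) = 1/12 · (5.41345e+08 − 966306) = 4.50316e+07.
Partial sum through k=1: 2.14069e+10.
Correction k=2: B_{4}/4! · (f^{(3)}(39) − f^{(3)}(11)) = −1/720 · (7.11828e+06 − 159720) = -9664.67.
Partial sum through k=2: 2.14069e+10.
Correction k=3: B_{6}/6! · (f^{(5)}(39) − f^{(5)}(11)) = 1/30240 · (28080.0 − 7920.00) = 0.666667.
Partial sum through k=3: 2.14069e+10.
Correction k=4: B_{8}/8! · (f^{(7)}(39) − f^{(7)}(11)) = −1/1209600 · (0.00000 − 0.00000) = 0.00000.

S_4 ≈ 2.14069e+10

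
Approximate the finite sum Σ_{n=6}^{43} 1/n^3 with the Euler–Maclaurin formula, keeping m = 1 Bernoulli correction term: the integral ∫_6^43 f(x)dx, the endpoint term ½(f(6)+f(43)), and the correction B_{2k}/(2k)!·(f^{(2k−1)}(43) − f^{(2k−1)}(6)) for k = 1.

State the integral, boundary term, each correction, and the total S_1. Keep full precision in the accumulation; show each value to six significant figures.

S_1 ≈ 0.0161324

Integral: ∫_6^43 1/x^3 dx = 0.0136185.
Endpoint term: (f(6) + f(43))/2 = (0.00462963 + 1.25775e-05)/2 = 0.00232110.
So far: 0.0159396.
Correction k=1: B_{2}/2! · (f^{(1)}(43) − f^{(1)}(6)) = 1/12 · (-8.77501e-07 − (-0.00231481)) = 0.000192828.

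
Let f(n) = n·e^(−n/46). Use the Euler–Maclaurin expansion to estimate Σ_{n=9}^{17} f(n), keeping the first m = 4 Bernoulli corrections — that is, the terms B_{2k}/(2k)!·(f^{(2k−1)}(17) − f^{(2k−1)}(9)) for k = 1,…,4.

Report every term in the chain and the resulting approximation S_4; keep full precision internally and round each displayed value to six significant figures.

S_4 ≈ 87.3512

Integral: ∫_9^17 x·e^(−x/46) dx = 77.7958.
Boundary: ½(f(9) + f(17)) = ½(7.40068 + 11.7476) = 9.57414.
Integral + boundary = 87.3700.
k=1: B_{2}/(2)! × [f^{(1)}(17) − f^{(1)}(9)] = 1/12 × (0.435652 − 0.661414) = -0.0188135.
After k=1: 87.3512.
k=2: B_{4}/(4)! × [f^{(3)}(17) − f^{(3)}(9)] = −1/720 × (0.000859037 − 0.00108980) = 3.20500e-07.
After k=2: 87.3512.
k=3: B_{6}/(6)! × [f^{(5)}(17) − f^{(5)}(9)] = 1/30240 × (7.14645e-07 − 8.82333e-07) = -5.54524e-12.
After k=3: 87.3512.
k=4: B_{8}/(8)! × [f^{(7)}(17) − f^{(7)}(9)] = −1/1209600 × (4.83610e-10 − 5.90567e-10) = 8.84234e-17.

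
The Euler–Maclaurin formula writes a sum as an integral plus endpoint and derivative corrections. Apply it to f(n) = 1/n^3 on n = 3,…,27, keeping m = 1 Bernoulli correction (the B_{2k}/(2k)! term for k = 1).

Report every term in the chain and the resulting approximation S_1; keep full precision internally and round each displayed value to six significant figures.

The integral term ∫_3^27 1/x^3 dx = 0.0548697.
½[f(3) + f(27)] = ½[0.0370370 + 5.08053e-05] = 0.0185439.
So far: 0.0734136.
Order-1 term: 1/12 · (-5.64503e-06 − (-0.0370370)) = 0.00308595.

S_1 ≈ 0.0764996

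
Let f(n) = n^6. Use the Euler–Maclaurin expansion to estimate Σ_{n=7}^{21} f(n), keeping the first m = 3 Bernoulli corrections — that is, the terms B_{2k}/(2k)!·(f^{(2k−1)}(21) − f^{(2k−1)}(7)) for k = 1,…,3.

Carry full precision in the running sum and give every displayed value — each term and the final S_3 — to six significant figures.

Integral: ∫_7^21 x^6 dx = 2.57181e+08.
Boundary: ½(f(7) + f(21)) = ½(117649 + 8.57661e+07) = 4.29419e+07.
Running total after boundary: 3.00123e+08.
Correction k=1: B_{2}/2! · (f^{(1)}(21) − f^{(1)}(7)) = 1/12 · (2.45046e+07 − 100842) = 2.03365e+06.
Running total after k=1: 3.02156e+08.
Correction k=2: B_{4}/4! · (f^{(3)}(21) − f^{(3)}(7)) = −1/720 · (1.11132e+06 − 41160.0) = -1486.33.
Running total after k=2: 3.02155e+08.
Correction k=3: B_{6}/6! · (f^{(5)}(21) − f^{(5)}(7)) = 1/30240 · (15120.0 − 5040.00) = 0.333333.

S_3 ≈ 3.02155e+08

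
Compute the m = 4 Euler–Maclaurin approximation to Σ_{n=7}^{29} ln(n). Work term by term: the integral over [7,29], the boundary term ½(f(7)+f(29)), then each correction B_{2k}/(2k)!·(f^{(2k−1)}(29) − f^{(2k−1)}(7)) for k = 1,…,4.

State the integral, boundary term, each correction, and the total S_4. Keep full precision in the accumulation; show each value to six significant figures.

Integral: ∫_7^29 ln(x) dx = 62.0302.
Endpoint term: (f(7) + f(29))/2 = (1.94591 + 3.36730)/2 = 2.65660.
So far: 64.6868.
k=1: B_{2}/(2)! × [f^{(1)}(29) − f^{(1)}(7)] = 1/12 × (0.0344828 − 0.142857) = -0.00903120.
Partial sum through k=1: 64.6778.
k=2: B_{4}/(4)! × [f^{(3)}(29) − f^{(3)}(7)] = −1/720 × (8.20042e-05 − 0.00583090) = 7.98458e-06.
Partial sum through k=2: 64.6778.
k=3: B_{6}/(6)! × [f^{(5)}(29) − f^{(5)}(7)] = 1/30240 × (1.17010e-06 − 0.00142798) = -4.71827e-08.
Partial sum through k=3: 64.6778.
k=4: B_{8}/(8)! × [f^{(7)}(29) − f^{(7)}(7)] = −1/1209600 × (4.17394e-08 − 0.000874271) = 7.22743e-10.

S_4 ≈ 64.6778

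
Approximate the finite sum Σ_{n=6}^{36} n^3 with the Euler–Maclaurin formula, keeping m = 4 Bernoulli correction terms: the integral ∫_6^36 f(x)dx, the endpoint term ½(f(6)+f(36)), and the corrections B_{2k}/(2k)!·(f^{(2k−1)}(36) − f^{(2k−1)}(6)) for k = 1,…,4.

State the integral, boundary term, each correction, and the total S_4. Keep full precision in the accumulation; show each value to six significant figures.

S_4 ≈ 443331

∫_6^36 x^3 dx evaluates to 419580.
½[f(6) + f(36)] = ½[216.000 + 46656.0] = 23436.0.
Running total after boundary: 443016.
k=1: B_{2}/(2)! × [f^{(1)}(36) − f^{(1)}(6)] = 1/12 × (3888.00 − 108.000) = 315.000.
Running total after k=1: 443331.
k=2: B_{4}/(4)! × [f^{(3)}(36) − f^{(3)}(6)] = −1/720 × (6.00000 − 6.00000) = 0.00000.
Running total after k=2: 443331.
k=3: B_{6}/(6)! × [f^{(5)}(36) − f^{(5)}(6)] = 1/30240 × (0.00000 − 0.00000) = 0.00000.
Running total after k=3: 443331.
k=4: B_{8}/(8)! × [f^{(7)}(36) − f^{(7)}(6)] = −1/1209600 × (0.00000 − 0.00000) = 0.00000.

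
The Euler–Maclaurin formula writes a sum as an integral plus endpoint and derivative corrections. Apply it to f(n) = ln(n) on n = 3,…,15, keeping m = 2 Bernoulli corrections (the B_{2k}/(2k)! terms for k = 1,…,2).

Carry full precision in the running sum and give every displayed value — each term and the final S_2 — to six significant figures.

The integral term ∫_3^15 ln(x) dx = 25.3249.
Boundary: ½(f(3) + f(15)) = ½(1.09861 + 2.70805) = 1.90333.
Running total after boundary: 27.2282.
k=1: B_{2}/(2)! × [f^{(1)}(15) − f^{(1)}(3)] = 1/12 × (0.0666667 − 0.333333) = -0.0222222.
Running total after k=1: 27.2060.
k=2: B_{4}/(4)! × [f^{(3)}(15) − f^{(3)}(3)] = −1/720 × (0.000592593 − 0.0740741) = 0.000102058.

S_2 ≈ 27.2061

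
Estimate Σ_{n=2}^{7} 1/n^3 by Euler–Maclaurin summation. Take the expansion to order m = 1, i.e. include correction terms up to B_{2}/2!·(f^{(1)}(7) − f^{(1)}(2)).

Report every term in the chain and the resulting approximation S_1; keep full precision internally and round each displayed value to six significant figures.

S_1 ≈ 0.194275

The integral term ∫_2^7 1/x^3 dx = 0.114796.
Boundary: ½(f(2) + f(7)) = ½(0.125000 + 0.00291545) = 0.0639577.
Running total after boundary: 0.178754.
Correction k=1: B_{2}/2! · (f^{(1)}(7) − f^{(1)}(2)) = 1/12 · (-0.00124948 − (-0.187500)) = 0.0155209.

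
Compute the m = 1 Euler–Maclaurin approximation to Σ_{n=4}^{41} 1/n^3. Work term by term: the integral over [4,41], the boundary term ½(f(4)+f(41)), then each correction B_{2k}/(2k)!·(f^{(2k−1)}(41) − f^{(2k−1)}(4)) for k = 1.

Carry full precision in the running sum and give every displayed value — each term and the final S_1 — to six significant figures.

∫_4^41 1/x^3 dx evaluates to 0.0309526.
½[f(4) + f(41)] = ½[0.0156250 + 1.45094e-05] = 0.00781975.
Integral + boundary = 0.0387723.
Correction k=1: B_{2}/2! · (f^{(1)}(41) − f^{(1)}(4)) = 1/12 · (-1.06166e-06 − (-0.0117188)) = 0.000976474.

S_1 ≈ 0.0397488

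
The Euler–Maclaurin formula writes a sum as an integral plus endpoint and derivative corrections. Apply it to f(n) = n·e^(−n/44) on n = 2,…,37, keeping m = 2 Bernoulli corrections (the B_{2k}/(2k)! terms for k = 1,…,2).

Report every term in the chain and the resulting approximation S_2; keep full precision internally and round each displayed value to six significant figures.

S_2 ≈ 405.706

Integral: ∫_2^37 x·e^(−x/44) dx = 396.841.
Boundary: ½(f(2) + f(37)) = ½(1.91113 + 15.9588) = 8.93495.
Integral + boundary = 405.776.
k=1: B_{2}/(2)! × [f^{(1)}(37) − f^{(1)}(2)] = 1/12 × (0.0686188 − 0.912128) = -0.0702925.
Running total after k=1: 405.706.
k=2: B_{4}/(4)! × [f^{(3)}(37) − f^{(3)}(2)] = −1/720 × (0.000481020 − 0.00145829) = 1.35732e-06.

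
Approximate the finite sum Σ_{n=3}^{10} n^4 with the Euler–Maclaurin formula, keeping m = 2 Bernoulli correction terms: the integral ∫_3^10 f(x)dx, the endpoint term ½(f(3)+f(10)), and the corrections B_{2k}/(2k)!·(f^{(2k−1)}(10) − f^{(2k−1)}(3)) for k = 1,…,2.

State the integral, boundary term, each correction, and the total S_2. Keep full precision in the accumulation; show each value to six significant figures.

The integral term ∫_3^10 x^4 dx = 19951.4.
Endpoint term: (f(3) + f(10))/2 = (81.0000 + 10000.0)/2 = 5040.50.
Integral + boundary = 24991.9.
Order-1 term: 1/12 · (4000.00 − 108.000) = 324.333.
Partial sum through k=1: 25316.2.
Order-2 term: −1/720 · (240.000 − 72.0000) = -0.233333.

S_2 ≈ 25316.0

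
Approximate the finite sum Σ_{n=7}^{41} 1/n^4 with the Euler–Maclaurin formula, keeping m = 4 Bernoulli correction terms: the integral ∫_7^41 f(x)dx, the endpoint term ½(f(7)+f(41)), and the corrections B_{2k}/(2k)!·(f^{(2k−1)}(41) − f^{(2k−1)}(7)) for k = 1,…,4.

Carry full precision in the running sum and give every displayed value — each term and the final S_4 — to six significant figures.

S_4 ≈ 0.00119504

The integral term ∫_7^41 1/x^4 dx = 0.000966981.
½[f(7) + f(41)] = ½[0.000416493 + 3.53887e-07] = 0.000208424.
Integral + boundary = 0.00117540.
k=1: B_{2}/(2)! × [f^{(1)}(41) − f^{(1)}(7)] = 1/12 × (-3.45256e-08 − (-0.000237996)) = 1.98301e-05.
Running total after k=1: 0.00119523.
k=2: B_{4}/(4)! × [f^{(3)}(41) − f^{(3)}(7)] = −1/720 × (-6.16161e-10 − (-0.000145712)) = -2.02377e-07.
Running total after k=2: 0.00119503.
k=3: B_{6}/(6)! × [f^{(5)}(41) − f^{(5)}(7)] = 1/30240 × (-2.05265e-11 − (-0.000166528)) = 5.50687e-09.
Running total after k=3: 0.00119504.
k=4: B_{8}/(8)! × [f^{(7)}(41) − f^{(7)}(7)] = −1/1209600 × (-1.09898e-12 − (-0.000305868)) = -2.52867e-10.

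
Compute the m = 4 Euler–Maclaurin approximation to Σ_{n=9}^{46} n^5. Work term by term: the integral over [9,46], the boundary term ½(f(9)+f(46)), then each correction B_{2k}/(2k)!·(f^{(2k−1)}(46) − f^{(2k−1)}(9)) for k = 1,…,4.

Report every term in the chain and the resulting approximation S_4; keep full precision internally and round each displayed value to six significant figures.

Integral: ∫_9^46 x^5 dx = 1.57896e+09.
Endpoint term: (f(9) + f(46))/2 = (59049.0 + 2.05963e+08)/2 = 1.03011e+08.
So far: 1.68197e+09.
Order-1 term: 1/12 · (2.23873e+07 − 32805.0) = 1.86287e+06.
Partial sum through k=1: 1.68383e+09.
Order-2 term: −1/720 · (126960 − 4860.00) = -169.583.
Partial sum through k=2: 1.68383e+09.
Order-3 term: 1/30240 · (120.000 − 120.000) = 0.00000.
Partial sum through k=3: 1.68383e+09.
Order-4 term: −1/1209600 · (0.00000 − 0.00000) = 0.00000.

S_4 ≈ 1.68383e+09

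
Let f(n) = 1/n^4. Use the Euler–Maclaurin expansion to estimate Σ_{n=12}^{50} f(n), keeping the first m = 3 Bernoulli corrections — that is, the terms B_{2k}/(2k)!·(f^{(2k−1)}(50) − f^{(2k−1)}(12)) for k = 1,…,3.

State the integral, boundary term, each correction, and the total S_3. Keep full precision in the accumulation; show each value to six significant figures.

S_3 ≈ 0.000215761

∫_12^50 1/x^4 dx evaluates to 0.000190235.
Boundary: ½(f(12) + f(50)) = ½(4.82253e-05 + 1.60000e-07) = 2.41927e-05.
Integral + boundary = 0.000214427.
Correction k=1: B_{2}/2! · (f^{(1)}(50) − f^{(1)}(12)) = 1/12 · (-1.28000e-08 − (-1.60751e-05)) = 1.33853e-06.
Partial sum through k=1: 0.000215766.
Correction k=2: B_{4}/4! · (f^{(3)}(50) − f^{(3)}(12)) = −1/720 · (-1.53600e-10 − (-3.34898e-06)) = -4.65115e-09.
Partial sum through k=2: 0.000215761.
Correction k=3: B_{6}/6! · (f^{(5)}(50) − f^{(5)}(12)) = 1/30240 · (-3.44064e-12 − (-1.30238e-06)) = 4.30680e-11.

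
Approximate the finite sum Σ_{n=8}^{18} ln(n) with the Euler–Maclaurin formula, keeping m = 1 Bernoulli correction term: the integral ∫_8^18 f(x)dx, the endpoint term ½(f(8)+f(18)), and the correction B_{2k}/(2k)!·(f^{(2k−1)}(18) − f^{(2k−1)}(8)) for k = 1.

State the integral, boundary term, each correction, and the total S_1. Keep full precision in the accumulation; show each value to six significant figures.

Integral: ∫_8^18 ln(x) dx = 25.3912.
Endpoint term: (f(8) + f(18))/2 = (2.07944 + 2.89037)/2 = 2.48491.
Running total after boundary: 27.8761.
Correction k=1: B_{2}/2! · (f^{(1)}(18) − f^{(1)}(8)) = 1/12 · (0.0555556 − 0.125000) = -0.00578704.

S_1 ≈ 27.8703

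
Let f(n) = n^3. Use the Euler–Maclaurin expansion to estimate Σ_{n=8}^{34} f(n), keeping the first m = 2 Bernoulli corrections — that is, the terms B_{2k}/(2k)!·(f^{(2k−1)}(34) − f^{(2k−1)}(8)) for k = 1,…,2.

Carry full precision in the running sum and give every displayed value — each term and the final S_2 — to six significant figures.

The integral term ∫_8^34 x^3 dx = 333060.
Boundary: ½(f(8) + f(34)) = ½(512.000 + 39304.0) = 19908.0.
Integral + boundary = 352968.
Correction k=1: B_{2}/2! · (f^{(1)}(34) − f^{(1)}(8)) = 1/12 · (3468.00 − 192.000) = 273.000.
Partial sum through k=1: 353241.
Correction k=2: B_{4}/4! · (f^{(3)}(34) − f^{(3)}(8)) = −1/720 · (6.00000 − 6.00000) = 0.00000.

S_2 ≈ 353241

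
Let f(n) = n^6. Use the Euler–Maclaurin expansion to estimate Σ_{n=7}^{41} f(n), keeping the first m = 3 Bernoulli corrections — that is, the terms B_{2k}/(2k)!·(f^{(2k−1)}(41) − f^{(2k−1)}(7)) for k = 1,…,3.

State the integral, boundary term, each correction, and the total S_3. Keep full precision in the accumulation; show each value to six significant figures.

The integral term ∫_7^41 x^6 dx = 2.78219e+10.
½[f(7) + f(41)] = ½[117649 + 4.75010e+09] = 2.37511e+09.
Integral + boundary = 3.01970e+10.
Correction k=1: B_{2}/2! · (f^{(1)}(41) − f^{(1)}(7)) = 1/12 · (6.95137e+08 − 100842) = 5.79197e+07.
After k=1: 3.02550e+10.
Correction k=2: B_{4}/4! · (f^{(3)}(41) − f^{(3)}(7)) = −1/720 · (8.27052e+06 − 41160.0) = -11429.7.
After k=2: 3.02549e+10.
Correction k=3: B_{6}/6! · (f^{(5)}(41) − f^{(5)}(7)) = 1/30240 · (29520.0 − 5040.00) = 0.809524.

S_3 ≈ 3.02549e+10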